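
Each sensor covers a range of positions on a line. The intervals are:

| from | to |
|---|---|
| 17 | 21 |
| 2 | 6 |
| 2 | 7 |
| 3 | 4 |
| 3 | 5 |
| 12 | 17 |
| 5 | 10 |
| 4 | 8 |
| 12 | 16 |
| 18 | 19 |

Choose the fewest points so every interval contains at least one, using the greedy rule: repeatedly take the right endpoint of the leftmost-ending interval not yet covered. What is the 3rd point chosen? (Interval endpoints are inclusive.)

16

Sorted: [3,4] [3,5] [2,6] [2,7] [4,8] [5,10] [12,16] [12,17] [18,19] [17,21]
{[3,4],[3,5],[2,6],[2,7],[4,8]} hit by 4; {[5,10]} hit by 10; {[12,16],[12,17]} hit by 16; {[18,19],[17,21]} hit by 19.
Points: 4, 10, 16, 19 (4 total).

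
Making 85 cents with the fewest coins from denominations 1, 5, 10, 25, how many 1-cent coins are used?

Greedy: take as many of the largest coin as possible, then repeat with the remainder.
85 = 3×25 + 1×10
Count of 1: 0

0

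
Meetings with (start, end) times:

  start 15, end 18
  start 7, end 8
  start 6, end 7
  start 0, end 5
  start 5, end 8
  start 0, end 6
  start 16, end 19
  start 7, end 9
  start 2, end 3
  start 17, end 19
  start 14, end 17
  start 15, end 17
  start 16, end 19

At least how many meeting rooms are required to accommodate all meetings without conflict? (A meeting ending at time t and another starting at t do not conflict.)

Count concurrent intervals with a sweep; the peak is the room count.
Events (time:±→running): 0:+→1 0:+→2 2:+→3 3:-→2 5:-→1 5:+→2 6:-→1 6:+→2 7:-→1 7:+→2 7:+→3 8:-→2 8:-→1 9:-→0 14:+→1 15:+→2 15:+→3 16:+→4 16:+→5 … peak 5.

5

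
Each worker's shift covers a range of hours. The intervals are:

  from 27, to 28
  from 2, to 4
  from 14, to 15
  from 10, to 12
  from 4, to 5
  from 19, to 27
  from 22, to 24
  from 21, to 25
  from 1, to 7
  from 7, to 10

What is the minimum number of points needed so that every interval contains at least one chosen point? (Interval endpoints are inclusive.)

5

Sorted: [2,4] [4,5] [1,7] [7,10] [10,12] [14,15] [22,24] [21,25] [19,27] [27,28]
{[2,4],[4,5],[1,7]} hit by 4; {[7,10],[10,12]} hit by 10; {[14,15]} hit by 15; {[22,24],[21,25],[19,27]} hit by 24; {[27,28]} hit by 28.
Points: 4, 10, 15, 24, 28 (5 total).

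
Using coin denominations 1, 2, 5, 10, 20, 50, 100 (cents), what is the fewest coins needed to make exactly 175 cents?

4

175 = 1×100 + 1×50 + 1×20 + 1×5
Total coins = 1 + 1 + 1 + 1 = 4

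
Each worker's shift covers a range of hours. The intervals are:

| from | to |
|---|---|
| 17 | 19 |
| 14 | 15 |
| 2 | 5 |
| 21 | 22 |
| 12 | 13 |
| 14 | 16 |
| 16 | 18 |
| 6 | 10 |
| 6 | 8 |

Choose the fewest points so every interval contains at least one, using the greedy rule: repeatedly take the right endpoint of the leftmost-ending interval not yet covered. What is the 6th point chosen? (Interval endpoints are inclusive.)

22

Sorted: [2,5] [6,8] [6,10] [12,13] [14,15] [14,16] [16,18] [17,19] [21,22]
{[2,5]} hit by 5; {[6,8],[6,10]} hit by 8; {[12,13]} hit by 13; {[14,15],[14,16]} hit by 15; {[16,18],[17,19]} hit by 18; {[21,22]} hit by 22.
Points: 5, 8, 13, 15, 18, 22 (6 total).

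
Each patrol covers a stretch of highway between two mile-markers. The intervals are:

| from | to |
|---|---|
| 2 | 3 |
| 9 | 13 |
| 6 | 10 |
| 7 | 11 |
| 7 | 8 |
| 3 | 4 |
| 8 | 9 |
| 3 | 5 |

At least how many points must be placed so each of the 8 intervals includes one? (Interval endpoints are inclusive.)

3

Sort by right endpoint; whenever an interval is uncovered, place a point at its right end.
Sorted: [2,3] [3,4] [3,5] [7,8] [8,9] [6,10] [7,11] [9,13]
{[2,3],[3,4],[3,5]} hit by 3; {[7,8],[8,9],[6,10],[7,11]} hit by 8; {[9,13]} hit by 13.
Points: 3, 8, 13 (3 total).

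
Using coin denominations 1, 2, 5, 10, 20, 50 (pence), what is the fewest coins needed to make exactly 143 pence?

6

Use the largest denomination that fits, subtract, and repeat.
143 − 2×50→43 − 2×20→3 − 1×2→1 − 1×1→0
Total coins = 2 + 2 + 1 + 1 = 6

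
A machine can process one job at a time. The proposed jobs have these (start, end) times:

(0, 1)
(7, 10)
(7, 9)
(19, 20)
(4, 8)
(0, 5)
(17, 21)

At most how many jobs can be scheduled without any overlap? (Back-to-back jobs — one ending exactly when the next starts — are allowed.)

3

Sort by end time and greedily take each interval whose start is ≥ the last chosen end.
Sorted by end: (0,1)  (0,5)  (4,8)  (7,9)  (7,10)  (19,20)  (17,21)
take (0,1); take (4,8); skip (7,10); take (19,20).
Selected 3 jobs.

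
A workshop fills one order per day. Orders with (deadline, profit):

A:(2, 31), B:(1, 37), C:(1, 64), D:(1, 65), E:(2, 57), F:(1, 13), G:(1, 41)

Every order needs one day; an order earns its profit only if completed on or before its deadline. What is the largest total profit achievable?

122

By profit: D(d1,65), C(d1,64), E(d2,57), G(d1,41), B(d1,37), A(d2,31), F(d1,13)
D→slot 1; C skipped; E→slot 2; G skipped; B skipped; A skipped; F skipped.
Profit = 65 + 57 = 122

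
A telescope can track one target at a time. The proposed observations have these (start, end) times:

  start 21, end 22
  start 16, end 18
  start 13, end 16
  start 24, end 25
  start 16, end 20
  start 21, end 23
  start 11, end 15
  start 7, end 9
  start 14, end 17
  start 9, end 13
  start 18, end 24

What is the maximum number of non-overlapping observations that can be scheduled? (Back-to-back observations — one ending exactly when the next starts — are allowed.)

Order by finish time; keep every interval that doesn't clash with the previous kept one.
Sorted by end: (7,9)  (9,13)  (11,15)  (13,16)  (14,17)  (16,18)  (16,20)  (21,22)  (21,23)  (18,24)  (24,25)
take (7,9); take (9,13); skip (11,15); take (13,16); skip (14,17); take (16,18); skip (16,20); take (21,22); skip (21,23); skip (18,24); take (24,25).
Selected 6 observations.

6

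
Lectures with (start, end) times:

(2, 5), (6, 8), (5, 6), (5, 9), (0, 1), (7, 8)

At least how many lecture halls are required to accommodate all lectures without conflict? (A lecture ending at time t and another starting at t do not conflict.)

3

The answer is the maximum number of intervals overlapping at any instant.
Events (time:±→running): 0:+→1 1:-→0 2:+→1 5:-→0 5:+→1 5:+→2 6:-→1 6:+→2 7:+→3 … peak 3.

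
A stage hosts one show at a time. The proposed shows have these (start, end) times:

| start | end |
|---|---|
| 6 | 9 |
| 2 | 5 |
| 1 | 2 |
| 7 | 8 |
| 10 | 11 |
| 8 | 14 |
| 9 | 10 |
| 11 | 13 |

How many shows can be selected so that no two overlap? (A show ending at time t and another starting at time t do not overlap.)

Greedy by earliest finish: after sorting by end time, pick each interval compatible with the last pick.
Sorted by end: (1,2)  (2,5)  (7,8)  (6,9)  (9,10)  (10,11)  (11,13)  (8,14)
take (1,2); take (2,5); take (7,8); skip (6,9); take (9,10); take (10,11); take (11,13); skip (8,14).
Selected 6 shows.

6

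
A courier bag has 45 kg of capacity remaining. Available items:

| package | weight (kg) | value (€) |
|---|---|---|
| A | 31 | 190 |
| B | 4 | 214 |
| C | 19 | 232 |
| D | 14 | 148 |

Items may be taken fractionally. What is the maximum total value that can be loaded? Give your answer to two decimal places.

Sort by value per unit weight and fill in that order.
Ratios (sorted): B 53.50, C 12.21, D 10.57, A 6.13
take B (4 @ 214); take C (19 @ 232); take D (14 @ 148); take 8/31 of A → 49.03. Capacity used 45/45.
Total value = 643.03

643.03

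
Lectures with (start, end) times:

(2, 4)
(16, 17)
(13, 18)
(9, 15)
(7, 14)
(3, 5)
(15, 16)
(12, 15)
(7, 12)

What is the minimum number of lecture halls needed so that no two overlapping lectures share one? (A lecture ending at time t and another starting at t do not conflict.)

4

starts: [2, 3, 7, 7, 9, 12, 13, 15, 16]
ends:   [4, 5, 12, 14, 15, 15, 16, 17, 18]
s2→1 s3→2 e4→1 e5→0 s7→1 s7→2 s9→3 e12→2 s12→3 s13→4  — peak 4.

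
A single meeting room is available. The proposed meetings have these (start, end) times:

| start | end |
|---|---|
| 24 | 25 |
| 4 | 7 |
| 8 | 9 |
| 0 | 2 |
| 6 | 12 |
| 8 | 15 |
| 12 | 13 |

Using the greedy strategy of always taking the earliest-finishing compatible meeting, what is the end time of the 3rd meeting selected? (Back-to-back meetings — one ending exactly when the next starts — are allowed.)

Greedy by earliest finish: after sorting by end time, pick each interval compatible with the last pick.
Sorted by end: (0,2)  (4,7)  (8,9)  (6,12)  (12,13)  (8,15)  (24,25)
take (0,2); take (4,7); take (8,9); skip (6,12); take (12,13); take (24,25).
Selected: (0,2) (4,7) (8,9) (12,13) (24,25)

9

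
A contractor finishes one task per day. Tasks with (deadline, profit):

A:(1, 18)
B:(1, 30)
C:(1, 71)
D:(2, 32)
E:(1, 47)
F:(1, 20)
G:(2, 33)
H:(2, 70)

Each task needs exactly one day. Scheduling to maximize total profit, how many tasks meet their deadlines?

Sort by profit descending; place each in the latest free slot ≤ its deadline.
Profit order: C=71 H=70 E=47 G=33 D=32 B=30 F=20 A=18
Assign: C→slot 1, H→slot 2, E skipped, G skipped, D skipped, B skipped, F skipped, A skipped.
Slots: [1:C] [2:H]
2 of 8 scheduled.

2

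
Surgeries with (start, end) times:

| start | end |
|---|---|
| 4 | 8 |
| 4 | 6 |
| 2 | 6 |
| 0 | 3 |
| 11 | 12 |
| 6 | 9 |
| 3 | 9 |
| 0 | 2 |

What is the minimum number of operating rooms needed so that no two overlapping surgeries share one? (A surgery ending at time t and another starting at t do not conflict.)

starts: [0, 0, 2, 3, 4, 4, 6, 11]
ends:   [2, 3, 6, 6, 8, 9, 9, 12]
s0→1 s0→2 e2→1 s2→2 e3→1 s3→2 s4→3 s4→4  — peak 4.

4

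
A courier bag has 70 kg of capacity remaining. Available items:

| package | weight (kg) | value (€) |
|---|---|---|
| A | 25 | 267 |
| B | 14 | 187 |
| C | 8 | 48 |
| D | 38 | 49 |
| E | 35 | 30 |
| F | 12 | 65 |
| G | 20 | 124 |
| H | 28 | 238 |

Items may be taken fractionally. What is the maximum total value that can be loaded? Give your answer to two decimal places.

Greedy by value/weight ratio, highest first.
Ratios (sorted): B 13.36, A 10.68, H 8.50, G 6.20, C 6.00, F 5.42, D 1.29, E 0.86
take B (14 @ 187); take A (25 @ 267); take H (28 @ 238); take 3/20 of G → 18.60. Capacity used 70/70.
Total value = 710.60

710.60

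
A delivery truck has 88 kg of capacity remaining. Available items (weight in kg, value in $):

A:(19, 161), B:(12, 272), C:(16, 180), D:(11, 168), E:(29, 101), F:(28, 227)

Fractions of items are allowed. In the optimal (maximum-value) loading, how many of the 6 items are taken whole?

Sort by value per unit weight and fill in that order.
Order: B (272/12=22.67) > D (168/11=15.27) > C (180/16=11.25) > A (161/19=8.47) > F (227/28=8.11) > E (101/29=3.48)
Fill: take B (12 @ 272) → take D (11 @ 168) → take C (16 @ 180) → take A (19 @ 161) → take F (28 @ 227) → take 2/29 of E → 6.97; 88/88 used.
5 item(s) taken whole; one partial (take 2/29 of E).

5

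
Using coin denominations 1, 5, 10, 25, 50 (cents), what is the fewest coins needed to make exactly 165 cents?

5

Greedy: take as many of the largest coin as possible, then repeat with the remainder.
165 = 3×50 + 1×10 + 1×5
Total coins = 3 + 1 + 1 = 5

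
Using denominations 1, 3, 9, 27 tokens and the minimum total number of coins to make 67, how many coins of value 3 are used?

Greedy: take as many of the largest coin as possible, then repeat with the remainder.
67 − 2×27→13 − 1×9→4 − 1×3→1 − 1×1→0
Count of 3: 1

1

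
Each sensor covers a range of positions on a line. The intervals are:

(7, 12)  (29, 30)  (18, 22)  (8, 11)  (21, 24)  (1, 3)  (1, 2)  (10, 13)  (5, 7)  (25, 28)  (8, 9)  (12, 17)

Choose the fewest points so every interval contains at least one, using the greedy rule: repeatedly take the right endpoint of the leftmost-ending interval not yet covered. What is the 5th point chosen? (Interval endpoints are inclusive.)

By right end: [1,2]  [1,3]  [5,7]  [8,9]  [8,11]  [7,12]  [10,13]  [12,17]  [18,22]  [21,24]  [25,28]  [29,30]
[1,2] uncovered → point at 2; [5,7] uncovered → point at 7; [8,9] uncovered → point at 9; [10,13] uncovered → point at 13; [18,22] uncovered → point at 22; [25,28] uncovered → point at 28; [29,30] uncovered → point at 30.
Points: 2, 7, 9, 13, 22, 28, 30 (7 total).

22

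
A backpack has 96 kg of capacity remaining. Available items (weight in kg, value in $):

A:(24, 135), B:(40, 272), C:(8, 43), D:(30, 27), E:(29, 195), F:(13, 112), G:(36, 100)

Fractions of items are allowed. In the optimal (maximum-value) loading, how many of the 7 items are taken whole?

3

Ratios (sorted): F 8.62, B 6.80, E 6.72, A 5.62, C 5.38, G 2.78, D 0.90
take F (13 @ 112); take B (40 @ 272); take E (29 @ 195); take 14/24 of A → 78.75. Capacity used 96/96.
3 item(s) taken whole; one partial (take 14/24 of A).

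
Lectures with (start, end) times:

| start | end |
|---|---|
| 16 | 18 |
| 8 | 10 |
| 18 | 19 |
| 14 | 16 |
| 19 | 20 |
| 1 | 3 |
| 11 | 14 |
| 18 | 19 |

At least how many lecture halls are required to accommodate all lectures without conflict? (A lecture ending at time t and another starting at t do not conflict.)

2

The answer is the maximum number of intervals overlapping at any instant.
Events (time:±→running): 1:+→1 3:-→0 8:+→1 10:-→0 11:+→1 14:-→0 14:+→1 16:-→0 16:+→1 18:-→0 18:+→1 18:+→2 … peak 2.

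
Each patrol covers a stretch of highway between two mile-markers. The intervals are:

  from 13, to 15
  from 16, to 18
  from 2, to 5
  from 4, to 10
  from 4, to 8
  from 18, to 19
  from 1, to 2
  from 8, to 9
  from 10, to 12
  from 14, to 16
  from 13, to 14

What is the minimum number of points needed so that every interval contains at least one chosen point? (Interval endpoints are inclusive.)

5

Sort by right endpoint; whenever an interval is uncovered, place a point at its right end.
Sorted: [1,2] [2,5] [4,8] [8,9] [4,10] [10,12] [13,14] [13,15] [14,16] [16,18] [18,19]
{[1,2],[2,5]} hit by 2; {[4,8],[8,9],[4,10]} hit by 8; {[10,12]} hit by 12; {[13,14],[13,15],[14,16]} hit by 14; {[16,18],[18,19]} hit by 18.
Points: 2, 8, 12, 14, 18 (5 total).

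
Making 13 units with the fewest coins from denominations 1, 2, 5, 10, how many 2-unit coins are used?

Use the largest denomination that fits, subtract, and repeat.
13 − 1×10→3 − 1×2→1 − 1×1→0
Count of 2: 1

1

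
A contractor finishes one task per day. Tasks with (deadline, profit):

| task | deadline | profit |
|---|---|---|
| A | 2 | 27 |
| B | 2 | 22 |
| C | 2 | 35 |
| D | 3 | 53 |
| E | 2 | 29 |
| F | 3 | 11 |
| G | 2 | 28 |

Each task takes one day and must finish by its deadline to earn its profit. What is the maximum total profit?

Profit order: D=53 C=35 E=29 G=28 A=27 B=22 F=11
Assign: D→slot 3, C→slot 2, E→slot 1, G skipped, A skipped, B skipped, F skipped.
Slots: [1:E] [2:C] [3:D]
Profit = 29 + 35 + 53 = 117

117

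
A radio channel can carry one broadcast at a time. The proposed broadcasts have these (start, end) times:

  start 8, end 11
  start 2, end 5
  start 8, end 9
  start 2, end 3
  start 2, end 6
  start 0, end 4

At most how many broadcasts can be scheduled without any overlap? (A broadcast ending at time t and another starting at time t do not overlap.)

2

Order by finish time; keep every interval that doesn't clash with the previous kept one.
Sorted by end: (2,3)  (0,4)  (2,5)  (2,6)  (8,9)  (8,11)
take (2,3); skip (0,4); skip (2,6); take (8,9).
Selected 2 broadcasts.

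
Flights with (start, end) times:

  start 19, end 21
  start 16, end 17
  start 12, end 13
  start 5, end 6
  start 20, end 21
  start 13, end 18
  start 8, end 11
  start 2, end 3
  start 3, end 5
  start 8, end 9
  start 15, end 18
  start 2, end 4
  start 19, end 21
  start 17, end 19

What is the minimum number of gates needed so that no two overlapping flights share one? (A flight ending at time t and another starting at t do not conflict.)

The answer is the maximum number of intervals overlapping at any instant.
starts: [2, 2, 3, 5, 8, 8, 12, 13, 15, 16, 17, 19, 19, 20]
ends:   [3, 4, 5, 6, 9, 11, 13, 17, 18, 18, 19, 21, 21, 21]
s2→1 s2→2 e3→1 s3→2 e4→1 e5→0 s5→1 e6→0 s8→1 s8→2 e9→1 e11→0 s12→1 e13→0 s13→1 s15→2 s16→3  — peak 3.

3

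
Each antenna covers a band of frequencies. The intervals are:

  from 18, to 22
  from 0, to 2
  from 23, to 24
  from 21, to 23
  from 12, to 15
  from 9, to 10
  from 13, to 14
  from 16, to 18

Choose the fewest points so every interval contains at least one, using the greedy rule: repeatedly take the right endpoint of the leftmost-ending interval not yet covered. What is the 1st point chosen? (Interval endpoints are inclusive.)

Process intervals by earliest right end; each time one isn't hit yet, stab at its right endpoint.
Sorted: [0,2] [9,10] [13,14] [12,15] [16,18] [18,22] [21,23] [23,24]
{[0,2]} hit by 2; {[9,10]} hit by 10; {[13,14],[12,15]} hit by 14; {[16,18],[18,22]} hit by 18; {[21,23],[23,24]} hit by 23.
Points: 2, 10, 14, 18, 23 (5 total).

2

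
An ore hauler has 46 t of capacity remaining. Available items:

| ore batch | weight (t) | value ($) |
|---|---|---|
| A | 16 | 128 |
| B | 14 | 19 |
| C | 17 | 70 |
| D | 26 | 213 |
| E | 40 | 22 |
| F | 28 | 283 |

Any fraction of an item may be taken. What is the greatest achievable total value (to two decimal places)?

430.46

Ratios (sorted): F 10.11, D 8.19, A 8.00, C 4.12, B 1.36, E 0.55
take F (28 @ 283); take 18/26 of D → 147.46. Capacity used 46/46.
Total value = 430.46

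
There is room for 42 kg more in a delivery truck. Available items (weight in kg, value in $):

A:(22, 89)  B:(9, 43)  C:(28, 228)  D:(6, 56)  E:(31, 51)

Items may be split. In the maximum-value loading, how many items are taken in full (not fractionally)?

2

Sort by value per unit weight and fill in that order.
Order: D (56/6=9.33) > C (228/28=8.14) > B (43/9=4.78) > A (89/22=4.05) > E (51/31=1.65)
Fill: take D (6 @ 56) → take C (28 @ 228) → take 8/9 of B → 38.22; 42/42 used.
2 item(s) taken whole; one partial (take 8/9 of B).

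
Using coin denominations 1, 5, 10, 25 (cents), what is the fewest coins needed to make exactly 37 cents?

Use the largest denomination that fits, subtract, and repeat.
37 − 1×25→12 − 1×10→2 − 2×1→0
Total coins = 1 + 1 + 2 = 4

4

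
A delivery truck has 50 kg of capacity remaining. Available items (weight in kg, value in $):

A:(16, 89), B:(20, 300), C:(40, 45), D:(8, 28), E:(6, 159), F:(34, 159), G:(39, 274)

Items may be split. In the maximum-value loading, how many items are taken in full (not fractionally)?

2

Order: E (159/6=26.50) > B (300/20=15.00) > G (274/39=7.03) > A (89/16=5.56) > F (159/34=4.68) > D (28/8=3.50) > C (45/40=1.12)
Fill: take E (6 @ 159) → take B (20 @ 300) → take 24/39 of G → 168.62; 50/50 used.
2 item(s) taken whole; one partial (take 24/39 of G).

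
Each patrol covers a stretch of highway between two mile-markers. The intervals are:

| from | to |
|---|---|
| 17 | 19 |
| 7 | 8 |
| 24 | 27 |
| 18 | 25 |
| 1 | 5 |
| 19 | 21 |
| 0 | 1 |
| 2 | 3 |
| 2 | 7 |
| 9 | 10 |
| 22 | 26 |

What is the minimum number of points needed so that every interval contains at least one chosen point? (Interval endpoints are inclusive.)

By right end: [0,1]  [2,3]  [1,5]  [2,7]  [7,8]  [9,10]  [17,19]  [19,21]  [18,25]  [22,26]  [24,27]
[0,1] uncovered → point at 1; [2,3] uncovered → point at 3; [7,8] uncovered → point at 8; [9,10] uncovered → point at 10; [17,19] uncovered → point at 19; [22,26] uncovered → point at 26.
Points: 1, 3, 8, 10, 19, 26 (6 total).

6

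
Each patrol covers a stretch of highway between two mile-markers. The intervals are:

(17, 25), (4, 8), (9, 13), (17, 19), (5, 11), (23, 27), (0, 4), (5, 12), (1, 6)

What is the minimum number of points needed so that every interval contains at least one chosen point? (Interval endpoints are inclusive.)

4

Sort by right endpoint; whenever an interval is uncovered, place a point at its right end.
Sorted: [0,4] [1,6] [4,8] [5,11] [5,12] [9,13] [17,19] [17,25] [23,27]
{[0,4],[1,6],[4,8]} hit by 4; {[5,11],[5,12],[9,13]} hit by 11; {[17,19],[17,25]} hit by 19; {[23,27]} hit by 27.
Points: 4, 11, 19, 27 (4 total).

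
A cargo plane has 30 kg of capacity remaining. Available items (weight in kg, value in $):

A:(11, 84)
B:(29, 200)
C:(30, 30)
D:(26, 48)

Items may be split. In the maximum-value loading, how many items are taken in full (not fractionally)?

Order: A (84/11=7.64) > B (200/29=6.90) > D (48/26=1.85) > C (30/30=1.00)
Fill: take A (11 @ 84) → take 19/29 of B → 131.03; 30/30 used.
1 item(s) taken whole; one partial (take 19/29 of B).

1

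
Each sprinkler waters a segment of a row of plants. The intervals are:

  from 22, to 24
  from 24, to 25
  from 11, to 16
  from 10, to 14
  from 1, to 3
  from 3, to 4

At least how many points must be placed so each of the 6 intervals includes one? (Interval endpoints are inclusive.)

3

By right end: [1,3]  [3,4]  [10,14]  [11,16]  [22,24]  [24,25]
[1,3] uncovered → point at 3; [10,14] uncovered → point at 14; [22,24] uncovered → point at 24.
Points: 3, 14, 24 (3 total).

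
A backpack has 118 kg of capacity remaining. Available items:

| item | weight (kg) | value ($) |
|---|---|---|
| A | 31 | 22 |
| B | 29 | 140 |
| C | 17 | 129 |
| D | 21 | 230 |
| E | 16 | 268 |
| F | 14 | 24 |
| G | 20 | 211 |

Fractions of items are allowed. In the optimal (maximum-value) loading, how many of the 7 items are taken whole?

Ratios (sorted): E 16.75, D 10.95, G 10.55, C 7.59, B 4.83, F 1.71, A 0.71
take E (16 @ 268); take D (21 @ 230); take G (20 @ 211); take C (17 @ 129); take B (29 @ 140); take F (14 @ 24); take 1/31 of A → 0.71. Capacity used 118/118.
6 item(s) taken whole; one partial (take 1/31 of A).

6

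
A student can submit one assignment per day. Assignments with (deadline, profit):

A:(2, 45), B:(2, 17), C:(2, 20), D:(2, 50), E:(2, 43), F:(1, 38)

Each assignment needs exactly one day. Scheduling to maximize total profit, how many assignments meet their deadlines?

2

Take jobs in profit order; each goes to the latest open slot no later than its deadline.
Profit order: D=50 A=45 E=43 F=38 C=20 B=17
Assign: D→slot 2, A→slot 1, E skipped, F skipped, C skipped, B skipped.
Slots: [1:A] [2:D]
2 of 6 scheduled.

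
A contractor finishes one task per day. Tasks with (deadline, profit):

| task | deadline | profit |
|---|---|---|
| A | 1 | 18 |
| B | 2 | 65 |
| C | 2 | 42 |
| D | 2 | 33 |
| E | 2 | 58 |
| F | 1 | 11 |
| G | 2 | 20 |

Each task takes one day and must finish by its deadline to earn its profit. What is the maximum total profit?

123

Sort by profit descending; place each in the latest free slot ≤ its deadline.
By profit: B(d2,65), E(d2,58), C(d2,42), D(d2,33), G(d2,20), A(d1,18), F(d1,11)
B→slot 2; E→slot 1; C skipped; D skipped; G skipped; A skipped; F skipped.
Profit = 58 + 65 = 123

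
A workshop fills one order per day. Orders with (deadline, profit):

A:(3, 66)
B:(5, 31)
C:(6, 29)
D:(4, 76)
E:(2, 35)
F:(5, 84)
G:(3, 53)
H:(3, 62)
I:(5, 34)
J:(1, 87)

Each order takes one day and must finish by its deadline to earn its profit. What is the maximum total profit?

Take jobs in profit order; each goes to the latest open slot no later than its deadline.
Profit order: J=87 F=84 D=76 A=66 H=62 G=53 E=35 I=34 B=31 C=29
Assign: J→slot 1, F→slot 5, D→slot 4, A→slot 3, H→slot 2, G skipped, E skipped, I skipped, B skipped, C→slot 6.
Slots: [1:J] [2:H] [3:A] [4:D] [5:F] [6:C]
Profit = 87 + 62 + 66 + 76 + 84 + 29 = 404

404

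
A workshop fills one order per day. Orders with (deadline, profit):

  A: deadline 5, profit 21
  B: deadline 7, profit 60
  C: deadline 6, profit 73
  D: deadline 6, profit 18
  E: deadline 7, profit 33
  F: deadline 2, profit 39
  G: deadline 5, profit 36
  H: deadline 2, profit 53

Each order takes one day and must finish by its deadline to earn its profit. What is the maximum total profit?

315

Sort by profit descending; place each in the latest free slot ≤ its deadline.
By profit: C(d6,73), B(d7,60), H(d2,53), F(d2,39), G(d5,36), E(d7,33), A(d5,21), D(d6,18)
C→slot 6; B→slot 7; H→slot 2; F→slot 1; G→slot 5; E→slot 4; A→slot 3; D skipped.
Profit = 39 + 53 + 21 + 33 + 36 + 73 + 60 = 315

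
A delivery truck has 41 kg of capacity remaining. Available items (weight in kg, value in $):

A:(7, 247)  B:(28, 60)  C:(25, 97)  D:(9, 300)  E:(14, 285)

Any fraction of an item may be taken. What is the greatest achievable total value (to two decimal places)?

Sort by value per unit weight and fill in that order.
Ratios (sorted): A 35.29, D 33.33, E 20.36, C 3.88, B 2.14
take A (7 @ 247); take D (9 @ 300); take E (14 @ 285); take 11/25 of C → 42.68. Capacity used 41/41.
Total value = 874.68

874.68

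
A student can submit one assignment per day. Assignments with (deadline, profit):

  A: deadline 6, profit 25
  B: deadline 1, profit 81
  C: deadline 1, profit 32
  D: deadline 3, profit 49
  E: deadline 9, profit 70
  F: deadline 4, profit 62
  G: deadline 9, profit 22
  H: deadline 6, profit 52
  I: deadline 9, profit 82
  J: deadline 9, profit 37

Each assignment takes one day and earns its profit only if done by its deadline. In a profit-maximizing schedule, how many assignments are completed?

9

Profit order: I=82 B=81 E=70 F=62 H=52 D=49 J=37 C=32 A=25 G=22
Assign: I→slot 9, B→slot 1, E→slot 8, F→slot 4, H→slot 6, D→slot 3, J→slot 7, C skipped, A→slot 5, G→slot 2.
Slots: [1:B] [2:G] [3:D] [4:F] [5:A] [6:H] [7:J] [8:E] [9:I]
9 of 10 scheduled.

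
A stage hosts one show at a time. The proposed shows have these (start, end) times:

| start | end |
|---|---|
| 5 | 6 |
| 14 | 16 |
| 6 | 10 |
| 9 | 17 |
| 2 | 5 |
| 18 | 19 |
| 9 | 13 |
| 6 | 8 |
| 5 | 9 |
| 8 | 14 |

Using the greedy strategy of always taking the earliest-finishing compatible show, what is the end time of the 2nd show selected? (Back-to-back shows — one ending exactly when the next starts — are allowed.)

Greedy by earliest finish: after sorting by end time, pick each interval compatible with the last pick.
By end time: (2,5), (5,6), (6,8), (5,9), (6,10), (9,13), (8,14), (14,16), (9,17), (18,19).
Pick (2,5); next start ≥ 5 → (5,6); next start ≥ 6 → (6,8); next start ≥ 8 → (9,13); next start ≥ 13 → (14,16); next start ≥ 16 → (18,19).
Selected: (2,5) (5,6) (6,8) (9,13) (14,16) (18,19)

6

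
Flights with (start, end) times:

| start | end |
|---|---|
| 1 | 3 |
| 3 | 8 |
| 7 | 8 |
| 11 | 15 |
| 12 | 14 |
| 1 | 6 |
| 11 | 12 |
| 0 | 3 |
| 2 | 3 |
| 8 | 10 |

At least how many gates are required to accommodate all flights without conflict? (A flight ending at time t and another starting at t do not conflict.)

4

Events (time:±→running): 0:+→1 1:+→2 1:+→3 2:+→4 … peak 4.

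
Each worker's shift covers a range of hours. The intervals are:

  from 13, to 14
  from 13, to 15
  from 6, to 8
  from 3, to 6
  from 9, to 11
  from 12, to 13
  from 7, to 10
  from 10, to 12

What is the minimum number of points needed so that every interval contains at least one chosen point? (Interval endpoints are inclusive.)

3

Sort by right endpoint; whenever an interval is uncovered, place a point at its right end.
By right end: [3,6]  [6,8]  [7,10]  [9,11]  [10,12]  [12,13]  [13,14]  [13,15]
[3,6] uncovered → point at 6; [7,10] uncovered → point at 10; [12,13] uncovered → point at 13.
Points: 6, 10, 13 (3 total).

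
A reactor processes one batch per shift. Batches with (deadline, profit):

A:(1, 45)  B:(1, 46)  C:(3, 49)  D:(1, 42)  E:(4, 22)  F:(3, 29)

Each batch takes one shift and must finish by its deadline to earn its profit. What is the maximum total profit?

146

By profit: C(d3,49), B(d1,46), A(d1,45), D(d1,42), F(d3,29), E(d4,22)
C→slot 3; B→slot 1; A skipped; D skipped; F→slot 2; E→slot 4.
Profit = 46 + 29 + 49 + 22 = 146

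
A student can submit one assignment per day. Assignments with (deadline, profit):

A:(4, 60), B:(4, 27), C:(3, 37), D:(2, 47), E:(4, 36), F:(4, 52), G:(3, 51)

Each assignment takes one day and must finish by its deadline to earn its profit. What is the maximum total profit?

210

Profit order: A=60 F=52 G=51 D=47 C=37 E=36 B=27
Assign: A→slot 4, F→slot 3, G→slot 2, D→slot 1, C skipped, E skipped, B skipped.
Slots: [1:D] [2:G] [3:F] [4:A]
Profit = 47 + 51 + 52 + 60 = 210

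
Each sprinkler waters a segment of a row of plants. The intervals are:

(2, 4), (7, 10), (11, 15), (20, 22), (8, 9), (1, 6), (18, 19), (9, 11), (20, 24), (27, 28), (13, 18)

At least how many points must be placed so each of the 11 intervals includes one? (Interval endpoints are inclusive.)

Sort by right endpoint; whenever an interval is uncovered, place a point at its right end.
Sorted: [2,4] [1,6] [8,9] [7,10] [9,11] [11,15] [13,18] [18,19] [20,22] [20,24] [27,28]
{[2,4],[1,6]} hit by 4; {[8,9],[7,10],[9,11]} hit by 9; {[11,15],[13,18]} hit by 15; {[18,19]} hit by 19; {[20,22],[20,24]} hit by 22; {[27,28]} hit by 28.
Points: 4, 9, 15, 19, 22, 28 (6 total).

6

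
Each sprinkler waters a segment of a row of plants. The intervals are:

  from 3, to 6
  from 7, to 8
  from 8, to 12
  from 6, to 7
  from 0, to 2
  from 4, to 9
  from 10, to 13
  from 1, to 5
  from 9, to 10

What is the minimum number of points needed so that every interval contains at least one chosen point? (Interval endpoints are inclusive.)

Sorted: [0,2] [1,5] [3,6] [6,7] [7,8] [4,9] [9,10] [8,12] [10,13]
{[0,2],[1,5]} hit by 2; {[3,6],[6,7]} hit by 6; {[7,8],[4,9]} hit by 8; {[9,10],[8,12],[10,13]} hit by 10.
Points: 2, 6, 8, 10 (4 total).

4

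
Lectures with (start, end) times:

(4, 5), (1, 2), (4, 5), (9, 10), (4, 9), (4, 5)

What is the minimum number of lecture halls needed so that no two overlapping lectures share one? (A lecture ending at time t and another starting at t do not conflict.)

4

starts: [1, 4, 4, 4, 4, 9]
ends:   [2, 5, 5, 5, 9, 10]
s1→1 e2→0 s4→1 s4→2 s4→3 s4→4  — peak 4.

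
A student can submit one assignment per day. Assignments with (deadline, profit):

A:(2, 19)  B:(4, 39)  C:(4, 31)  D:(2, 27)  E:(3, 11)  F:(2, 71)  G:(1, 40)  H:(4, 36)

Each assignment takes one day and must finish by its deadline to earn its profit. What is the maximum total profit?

186

Take jobs in profit order; each goes to the latest open slot no later than its deadline.
By profit: F(d2,71), G(d1,40), B(d4,39), H(d4,36), C(d4,31), D(d2,27), A(d2,19), E(d3,11)
F→slot 2; G→slot 1; B→slot 4; H→slot 3; C skipped; D skipped; A skipped; E skipped.
Profit = 40 + 71 + 36 + 39 = 186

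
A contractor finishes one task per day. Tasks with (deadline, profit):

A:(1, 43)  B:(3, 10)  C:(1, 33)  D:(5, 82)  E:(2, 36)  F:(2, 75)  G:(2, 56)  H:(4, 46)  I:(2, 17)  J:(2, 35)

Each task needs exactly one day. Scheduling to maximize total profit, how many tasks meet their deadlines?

5

Take jobs in profit order; each goes to the latest open slot no later than its deadline.
Profit order: D=82 F=75 G=56 H=46 A=43 E=36 J=35 C=33 I=17 B=10
Assign: D→slot 5, F→slot 2, G→slot 1, H→slot 4, A skipped, E skipped, J skipped, C skipped, I skipped, B→slot 3.
Slots: [1:G] [2:F] [3:B] [4:H] [5:D]
5 of 10 scheduled.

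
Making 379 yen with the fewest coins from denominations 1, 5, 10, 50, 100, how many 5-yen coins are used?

Greedy: take as many of the largest coin as possible, then repeat with the remainder.
379 − 3×100→79 − 1×50→29 − 2×10→9 − 1×5→4 − 4×1→0
Count of 5: 1

1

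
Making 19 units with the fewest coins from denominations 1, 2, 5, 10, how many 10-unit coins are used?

1

19 − 1×10→9 − 1×5→4 − 2×2→0
Count of 10: 1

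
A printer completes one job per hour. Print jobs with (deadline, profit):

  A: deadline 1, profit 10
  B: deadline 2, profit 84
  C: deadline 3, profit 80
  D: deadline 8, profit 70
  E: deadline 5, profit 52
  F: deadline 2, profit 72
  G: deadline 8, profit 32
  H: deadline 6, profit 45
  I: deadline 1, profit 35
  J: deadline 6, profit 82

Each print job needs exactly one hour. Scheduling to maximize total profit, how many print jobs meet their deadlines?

8

By profit: B(d2,84), J(d6,82), C(d3,80), F(d2,72), D(d8,70), E(d5,52), H(d6,45), I(d1,35), G(d8,32), A(d1,10)
B→slot 2; J→slot 6; C→slot 3; F→slot 1; D→slot 8; E→slot 5; H→slot 4; I skipped; G→slot 7; A skipped.
8 of 10 scheduled.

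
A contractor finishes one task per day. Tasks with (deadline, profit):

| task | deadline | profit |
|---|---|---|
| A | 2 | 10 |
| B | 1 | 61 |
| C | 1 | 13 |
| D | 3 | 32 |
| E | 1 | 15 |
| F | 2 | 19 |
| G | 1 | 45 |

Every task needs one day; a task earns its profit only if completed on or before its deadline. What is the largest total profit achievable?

Profit order: B=61 G=45 D=32 F=19 E=15 C=13 A=10
Assign: B→slot 1, G skipped, D→slot 3, F→slot 2, E skipped, C skipped, A skipped.
Slots: [1:B] [2:F] [3:D]
Profit = 61 + 19 + 32 = 112

112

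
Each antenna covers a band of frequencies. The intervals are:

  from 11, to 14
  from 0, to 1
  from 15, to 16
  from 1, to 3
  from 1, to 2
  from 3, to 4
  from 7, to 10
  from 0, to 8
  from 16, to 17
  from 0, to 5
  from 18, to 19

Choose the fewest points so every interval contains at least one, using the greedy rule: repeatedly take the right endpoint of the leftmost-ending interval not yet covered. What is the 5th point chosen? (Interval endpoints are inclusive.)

16

Sorted: [0,1] [1,2] [1,3] [3,4] [0,5] [0,8] [7,10] [11,14] [15,16] [16,17] [18,19]
{[0,1],[1,2],[1,3]} hit by 1; {[3,4],[0,5],[0,8]} hit by 4; {[7,10]} hit by 10; {[11,14]} hit by 14; {[15,16],[16,17]} hit by 16; {[18,19]} hit by 19.
Points: 1, 4, 10, 14, 16, 19 (6 total).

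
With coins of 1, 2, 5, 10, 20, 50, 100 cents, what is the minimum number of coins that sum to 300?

3

Use the largest denomination that fits, subtract, and repeat.
300 − 3×100→0
Total coins = 3 = 3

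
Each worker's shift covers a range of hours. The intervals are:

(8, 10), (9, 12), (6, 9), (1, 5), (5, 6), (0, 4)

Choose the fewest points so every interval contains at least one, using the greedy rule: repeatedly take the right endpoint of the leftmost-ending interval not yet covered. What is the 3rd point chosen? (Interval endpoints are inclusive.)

10

Process intervals by earliest right end; each time one isn't hit yet, stab at its right endpoint.
By right end: [0,4]  [1,5]  [5,6]  [6,9]  [8,10]  [9,12]
[0,4] uncovered → point at 4; [5,6] uncovered → point at 6; [8,10] uncovered → point at 10.
Points: 4, 6, 10 (3 total).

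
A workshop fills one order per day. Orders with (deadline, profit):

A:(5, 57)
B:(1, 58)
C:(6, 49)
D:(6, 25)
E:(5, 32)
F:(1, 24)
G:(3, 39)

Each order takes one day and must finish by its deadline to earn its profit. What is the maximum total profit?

260

Take jobs in profit order; each goes to the latest open slot no later than its deadline.
Profit order: B=58 A=57 C=49 G=39 E=32 D=25 F=24
Assign: B→slot 1, A→slot 5, C→slot 6, G→slot 3, E→slot 4, D→slot 2, F skipped.
Slots: [1:B] [2:D] [3:G] [4:E] [5:A] [6:C]
Profit = 58 + 25 + 39 + 32 + 57 + 49 = 260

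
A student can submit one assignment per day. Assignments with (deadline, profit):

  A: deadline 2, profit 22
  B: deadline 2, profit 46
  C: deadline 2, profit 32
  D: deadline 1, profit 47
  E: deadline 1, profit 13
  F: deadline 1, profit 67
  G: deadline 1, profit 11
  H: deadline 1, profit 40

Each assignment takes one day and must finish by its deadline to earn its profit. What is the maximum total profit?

Profit order: F=67 D=47 B=46 H=40 C=32 A=22 E=13 G=11
Assign: F→slot 1, D skipped, B→slot 2, H skipped, C skipped, A skipped, E skipped, G skipped.
Slots: [1:F] [2:B]
Profit = 67 + 46 = 113

113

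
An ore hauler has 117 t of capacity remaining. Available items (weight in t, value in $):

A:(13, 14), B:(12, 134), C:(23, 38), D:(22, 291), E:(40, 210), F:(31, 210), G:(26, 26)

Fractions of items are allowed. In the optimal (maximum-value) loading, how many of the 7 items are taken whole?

Greedy by value/weight ratio, highest first.
Ratios (sorted): D 13.23, B 11.17, F 6.77, E 5.25, C 1.65, A 1.08, G 1.00
take D (22 @ 291); take B (12 @ 134); take F (31 @ 210); take E (40 @ 210); take 12/23 of C → 19.83. Capacity used 117/117.
4 item(s) taken whole; one partial (take 12/23 of C).

4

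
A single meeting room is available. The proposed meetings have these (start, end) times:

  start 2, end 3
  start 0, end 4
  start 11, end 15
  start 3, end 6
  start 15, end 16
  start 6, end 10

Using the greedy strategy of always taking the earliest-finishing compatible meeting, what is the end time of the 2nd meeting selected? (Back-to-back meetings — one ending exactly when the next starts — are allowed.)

6

By end time: (2,3), (0,4), (3,6), (6,10), (11,15), (15,16).
Pick (2,3); next start ≥ 3 → (3,6); next start ≥ 6 → (6,10); next start ≥ 10 → (11,15); next start ≥ 15 → (15,16).
Selected: (2,3) (3,6) (6,10) (11,15) (15,16)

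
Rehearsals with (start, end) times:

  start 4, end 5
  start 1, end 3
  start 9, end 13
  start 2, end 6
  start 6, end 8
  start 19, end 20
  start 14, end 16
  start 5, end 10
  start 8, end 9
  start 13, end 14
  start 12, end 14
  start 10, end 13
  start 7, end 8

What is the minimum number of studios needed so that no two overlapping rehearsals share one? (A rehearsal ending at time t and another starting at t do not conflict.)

3

starts: [1, 2, 4, 5, 6, 7, 8, 9, 10, 12, 13, 14, 19]
ends:   [3, 5, 6, 8, 8, 9, 10, 13, 13, 14, 14, 16, 20]
s1→1 s2→2 e3→1 s4→2 e5→1 s5→2 e6→1 s6→2 s7→3  — peak 3.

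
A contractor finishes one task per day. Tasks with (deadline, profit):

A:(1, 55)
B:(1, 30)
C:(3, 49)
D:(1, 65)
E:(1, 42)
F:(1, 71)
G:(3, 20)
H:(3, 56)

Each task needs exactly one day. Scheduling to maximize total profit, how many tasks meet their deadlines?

3

Profit order: F=71 D=65 H=56 A=55 C=49 E=42 B=30 G=20
Assign: F→slot 1, D skipped, H→slot 3, A skipped, C→slot 2, E skipped, B skipped, G skipped.
Slots: [1:F] [2:C] [3:H]
3 of 8 scheduled.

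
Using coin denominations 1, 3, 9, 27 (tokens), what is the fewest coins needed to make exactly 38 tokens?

38 = 1×27 + 1×9 + 2×1
Total coins = 1 + 1 + 2 = 4

4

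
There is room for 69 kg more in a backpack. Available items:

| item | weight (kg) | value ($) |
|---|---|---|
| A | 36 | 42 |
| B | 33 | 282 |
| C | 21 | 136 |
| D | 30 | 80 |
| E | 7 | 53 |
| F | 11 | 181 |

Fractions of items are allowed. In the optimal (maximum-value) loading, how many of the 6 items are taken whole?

3

Ratios (sorted): F 16.45, B 8.55, E 7.57, C 6.48, D 2.67, A 1.17
take F (11 @ 181); take B (33 @ 282); take E (7 @ 53); take 18/21 of C → 116.57. Capacity used 69/69.
3 item(s) taken whole; one partial (take 18/21 of C).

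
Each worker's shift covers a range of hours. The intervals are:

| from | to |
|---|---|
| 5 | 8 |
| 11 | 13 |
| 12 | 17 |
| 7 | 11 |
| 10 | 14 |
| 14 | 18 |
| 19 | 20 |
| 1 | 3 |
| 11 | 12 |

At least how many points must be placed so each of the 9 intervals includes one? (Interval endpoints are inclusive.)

Sorted: [1,3] [5,8] [7,11] [11,12] [11,13] [10,14] [12,17] [14,18] [19,20]
{[1,3]} hit by 3; {[5,8],[7,11]} hit by 8; {[11,12],[11,13],[10,14],[12,17]} hit by 12; {[14,18]} hit by 18; {[19,20]} hit by 20.
Points: 3, 8, 12, 18, 20 (5 total).

5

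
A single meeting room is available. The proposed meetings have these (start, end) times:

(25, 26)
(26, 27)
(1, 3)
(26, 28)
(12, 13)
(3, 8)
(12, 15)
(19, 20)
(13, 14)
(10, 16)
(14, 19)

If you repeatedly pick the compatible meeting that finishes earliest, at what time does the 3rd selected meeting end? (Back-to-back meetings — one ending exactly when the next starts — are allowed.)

Greedy by earliest finish: after sorting by end time, pick each interval compatible with the last pick.
Sorted by end: (1,3)  (3,8)  (12,13)  (13,14)  (12,15)  (10,16)  (14,19)  (19,20)  (25,26)  (26,27)  (26,28)
take (1,3); take (3,8); take (12,13); take (13,14); skip (12,15); take (14,19); take (19,20); take (25,26); take (26,27).
Selected: (1,3) (3,8) (12,13) (13,14) (14,19) (19,20) (25,26) (26,27)

13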